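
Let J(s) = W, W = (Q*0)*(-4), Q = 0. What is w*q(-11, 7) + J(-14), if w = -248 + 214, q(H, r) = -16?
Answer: 544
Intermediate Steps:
W = 0 (W = (0*0)*(-4) = 0*(-4) = 0)
J(s) = 0
w = -34
w*q(-11, 7) + J(-14) = -34*(-16) + 0 = 544 + 0 = 544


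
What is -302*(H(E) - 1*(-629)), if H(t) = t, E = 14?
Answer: -194186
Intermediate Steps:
-302*(H(E) - 1*(-629)) = -302*(14 - 1*(-629)) = -302*(14 + 629) = -302*643 = -194186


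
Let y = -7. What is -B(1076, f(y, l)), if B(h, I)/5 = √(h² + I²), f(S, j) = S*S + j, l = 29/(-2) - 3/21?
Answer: -5*√227155457/14 ≈ -5382.7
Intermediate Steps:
l = -205/14 (l = 29*(-½) - 3*1/21 = -29/2 - ⅐ = -205/14 ≈ -14.643)
f(S, j) = j + S² (f(S, j) = S² + j = j + S²)
B(h, I) = 5*√(I² + h²) (B(h, I) = 5*√(h² + I²) = 5*√(I² + h²))
-B(1076, f(y, l)) = -5*√((-205/14 + (-7)²)² + 1076²) = -5*√((-205/14 + 49)² + 1157776) = -5*√((481/14)² + 1157776) = -5*√(231361/196 + 1157776) = -5*√(227155457/196) = -5*√227155457/14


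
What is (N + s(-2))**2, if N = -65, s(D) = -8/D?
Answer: 3721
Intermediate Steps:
(N + s(-2))**2 = (-65 - 8/(-2))**2 = (-65 - 8*(-1/2))**2 = (-65 + 4)**2 = (-61)**2 = 3721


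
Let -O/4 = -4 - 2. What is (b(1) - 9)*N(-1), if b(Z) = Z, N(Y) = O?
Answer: -192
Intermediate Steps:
O = 24 (O = -4*(-4 - 2) = -4*(-6) = 24)
N(Y) = 24
(b(1) - 9)*N(-1) = (1 - 9)*24 = -8*24 = -192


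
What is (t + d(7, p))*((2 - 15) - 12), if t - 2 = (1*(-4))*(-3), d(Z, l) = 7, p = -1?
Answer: -525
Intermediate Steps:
t = 14 (t = 2 + (1*(-4))*(-3) = 2 - 4*(-3) = 2 + 12 = 14)
(t + d(7, p))*((2 - 15) - 12) = (14 + 7)*((2 - 15) - 12) = 21*(-13 - 12) = 21*(-25) = -525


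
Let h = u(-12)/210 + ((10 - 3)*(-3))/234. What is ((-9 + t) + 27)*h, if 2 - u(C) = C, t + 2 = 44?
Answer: -18/13 ≈ -1.3846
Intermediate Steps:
t = 42 (t = -2 + 44 = 42)
u(C) = 2 - C
h = -3/130 (h = (2 - 1*(-12))/210 + ((10 - 3)*(-3))/234 = (2 + 12)*(1/210) + (7*(-3))*(1/234) = 14*(1/210) - 21*1/234 = 1/15 - 7/78 = -3/130 ≈ -0.023077)
((-9 + t) + 27)*h = ((-9 + 42) + 27)*(-3/130) = (33 + 27)*(-3/130) = 60*(-3/130) = -18/13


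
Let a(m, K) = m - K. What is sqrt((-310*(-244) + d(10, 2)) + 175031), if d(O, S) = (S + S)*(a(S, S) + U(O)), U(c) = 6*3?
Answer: sqrt(250743) ≈ 500.74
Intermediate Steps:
U(c) = 18
d(O, S) = 36*S (d(O, S) = (S + S)*((S - S) + 18) = (2*S)*(0 + 18) = (2*S)*18 = 36*S)
sqrt((-310*(-244) + d(10, 2)) + 175031) = sqrt((-310*(-244) + 36*2) + 175031) = sqrt((75640 + 72) + 175031) = sqrt(75712 + 175031) = sqrt(250743)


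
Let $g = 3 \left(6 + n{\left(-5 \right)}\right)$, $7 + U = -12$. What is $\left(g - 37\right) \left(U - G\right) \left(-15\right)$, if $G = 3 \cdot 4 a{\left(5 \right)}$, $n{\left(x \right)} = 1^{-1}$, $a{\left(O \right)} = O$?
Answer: $-18960$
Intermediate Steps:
$U = -19$ ($U = -7 - 12 = -19$)
$n{\left(x \right)} = 1$
$G = 60$ ($G = 3 \cdot 4 \cdot 5 = 12 \cdot 5 = 60$)
$g = 21$ ($g = 3 \left(6 + 1\right) = 3 \cdot 7 = 21$)
$\left(g - 37\right) \left(U - G\right) \left(-15\right) = \left(21 - 37\right) \left(-19 - 60\right) \left(-15\right) = - 16 \left(-19 - 60\right) \left(-15\right) = - 16 \left(\left(-79\right) \left(-15\right)\right) = \left(-16\right) 1185 = -18960$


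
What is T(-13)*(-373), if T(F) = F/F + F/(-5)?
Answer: -6714/5 ≈ -1342.8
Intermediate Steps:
T(F) = 1 - F/5 (T(F) = 1 + F*(-⅕) = 1 - F/5)
T(-13)*(-373) = (1 - ⅕*(-13))*(-373) = (1 + 13/5)*(-373) = (18/5)*(-373) = -6714/5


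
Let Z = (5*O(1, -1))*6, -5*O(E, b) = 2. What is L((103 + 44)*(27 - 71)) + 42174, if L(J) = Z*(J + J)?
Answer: 197406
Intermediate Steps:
O(E, b) = -⅖ (O(E, b) = -⅕*2 = -⅖)
Z = -12 (Z = (5*(-⅖))*6 = -2*6 = -12)
L(J) = -24*J (L(J) = -12*(J + J) = -24*J)
L((103 + 44)*(27 - 71)) + 42174 = -24*(103 + 44)*(27 - 71) + 42174 = -3528*(-44) + 42174 = -24*(-6468) + 42174 = 155232 + 42174 = 197406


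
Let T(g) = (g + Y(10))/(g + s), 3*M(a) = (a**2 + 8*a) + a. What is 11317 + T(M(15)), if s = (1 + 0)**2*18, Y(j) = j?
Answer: 780938/69 ≈ 11318.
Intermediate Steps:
s = 18 (s = 1**2*18 = 1*18 = 18)
M(a) = 3*a + a**2/3 (M(a) = ((a**2 + 8*a) + a)/3 = (a**2 + 9*a)/3 = 3*a + a**2/3)
T(g) = (10 + g)/(18 + g) (T(g) = (g + 10)/(g + 18) = (10 + g)/(18 + g))
11317 + T(M(15)) = 11317 + (10 + (1/3)*15*(9 + 15))/(18 + (1/3)*15*(9 + 15)) = 11317 + (10 + (1/3)*15*24)/(18 + (1/3)*15*24) = 11317 + (10 + 120)/(18 + 120) = 11317 + 130/138 = 11317 + (1/138)*130 = 11317 + 65/69 = 780938/69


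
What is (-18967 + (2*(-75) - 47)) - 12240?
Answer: -31404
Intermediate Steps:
(-18967 + (2*(-75) - 47)) - 12240 = (-18967 + (-150 - 47)) - 12240 = (-18967 - 197) - 12240 = -19164 - 12240 = -31404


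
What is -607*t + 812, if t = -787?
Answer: 478521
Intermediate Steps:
-607*t + 812 = -607*(-787) + 812 = 477709 + 812 = 478521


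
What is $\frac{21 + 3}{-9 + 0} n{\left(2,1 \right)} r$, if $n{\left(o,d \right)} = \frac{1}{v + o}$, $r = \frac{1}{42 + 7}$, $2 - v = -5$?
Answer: $- \frac{8}{1323} \approx -0.0060469$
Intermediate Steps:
$v = 7$ ($v = 2 - -5 = 2 + 5 = 7$)
$r = \frac{1}{49} \approx 0.020408$
$n{\left(o,d \right)} = \frac{1}{7 + o}$
$\frac{21 + 3}{-9 + 0} n{\left(2,1 \right)} r = \frac{\left(21 + 3\right) \frac{1}{-9 + 0}}{7 + 2} \cdot \frac{1}{49} = \frac{24 \frac{1}{-9}}{9} \cdot \frac{1}{49} = 24 \left(- \frac{1}{9}\right) \frac{1}{9} \cdot \frac{1}{49} = \left(- \frac{8}{3}\right) \frac{1}{9} \cdot \frac{1}{49} = \left(- \frac{8}{27}\right) \frac{1}{49} = - \frac{8}{1323}$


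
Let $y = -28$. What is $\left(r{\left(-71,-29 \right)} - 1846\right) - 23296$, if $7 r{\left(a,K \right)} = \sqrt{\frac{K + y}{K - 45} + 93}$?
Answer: $-25142 + \frac{3 \sqrt{57054}}{518} \approx -25141.0$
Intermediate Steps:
$r{\left(a,K \right)} = \frac{\sqrt{93 + \frac{-28 + K}{-45 + K}}}{7}$ ($r{\left(a,K \right)} = \frac{\sqrt{\frac{K - 28}{K - 45} + 93}}{7} = \frac{\sqrt{\frac{-28 + K}{-45 + K} + 93}}{7} = \frac{\sqrt{93 + \frac{-28 + K}{-45 + K}}}{7}$)
$\left(r{\left(-71,-29 \right)} - 1846\right) - 23296 = \left(\frac{\sqrt{\frac{-4213 + 94 \left(-29\right)}{-45 - 29}}}{7} - 1846\right) - 23296 = \left(\frac{\sqrt{\frac{-4213 - 2726}{-74}}}{7} - 1846\right) - 23296 = \left(\frac{\sqrt{\left(- \frac{1}{74}\right) \left(-6939\right)}}{7} - 1846\right) - 23296 = \left(\frac{\sqrt{\frac{6939}{74}}}{7} - 1846\right) - 23296 = \left(\frac{\frac{3}{74} \sqrt{57054}}{7} - 1846\right) - 23296 = \left(\frac{3 \sqrt{57054}}{518} - 1846\right) - 23296 = \left(-1846 + \frac{3 \sqrt{57054}}{518}\right) - 23296 = -25142 + \frac{3 \sqrt{57054}}{518}$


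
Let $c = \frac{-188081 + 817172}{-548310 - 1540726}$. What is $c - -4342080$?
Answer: $\frac{9070760805789}{2089036} \approx 4.3421 \cdot 10^{6}$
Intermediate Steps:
$c = - \frac{629091}{2089036}$ ($c = \frac{629091}{-2089036} = 629091 \left(- \frac{1}{2089036}\right) = - \frac{629091}{2089036} \approx -0.30114$)
$c - -4342080 = - \frac{629091}{2089036} - -4342080 = - \frac{629091}{2089036} + 4342080 = \frac{9070760805789}{2089036}$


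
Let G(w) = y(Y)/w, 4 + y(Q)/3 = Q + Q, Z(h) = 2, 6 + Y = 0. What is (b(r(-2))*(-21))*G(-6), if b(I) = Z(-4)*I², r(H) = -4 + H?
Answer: -12096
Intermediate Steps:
Y = -6 (Y = -6 + 0 = -6)
y(Q) = -12 + 6*Q (y(Q) = -12 + 3*(Q + Q) = -12 + 3*(2*Q) = -12 + 6*Q)
G(w) = -48/w (G(w) = (-12 + 6*(-6))/w = (-12 - 36)/w = -48/w)
b(I) = 2*I²
(b(r(-2))*(-21))*G(-6) = ((2*(-4 - 2)²)*(-21))*(-48/(-6)) = ((2*(-6)²)*(-21))*(-48*(-⅙)) = ((2*36)*(-21))*8 = (72*(-21))*8 = -1512*8 = -12096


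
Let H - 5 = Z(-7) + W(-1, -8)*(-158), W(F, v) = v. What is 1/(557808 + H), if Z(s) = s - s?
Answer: 1/559077 ≈ 1.7887e-6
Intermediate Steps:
Z(s) = 0
H = 1269 (H = 5 + (0 - 8*(-158)) = 5 + (0 + 1264) = 5 + 1264 = 1269)
1/(557808 + H) = 1/(557808 + 1269) = 1/559077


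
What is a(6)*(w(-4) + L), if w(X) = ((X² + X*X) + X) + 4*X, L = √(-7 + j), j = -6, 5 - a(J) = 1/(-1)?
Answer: 72 + 6*I*√13 ≈ 72.0 + 21.633*I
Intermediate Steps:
a(J) = 6 (a(J) = 5 - 1/(-1) = 5 - 1*(-1) = 5 + 1 = 6)
L = I*√13 (L = √(-7 - 6) = √(-13) = I*√13 ≈ 3.6056*I)
w(X) = 2*X² + 5*X (w(X) = ((X² + X²) + X) + 4*X = (2*X² + X) + 4*X = (X + 2*X²) + 4*X = 2*X² + 5*X)
a(6)*(w(-4) + L) = 6*(-4*(5 + 2*(-4)) + I*√13) = 6*(-4*(5 - 8) + I*√13) = 6*(-4*(-3) + I*√13) = 6*(12 + I*√13) = 72 + 6*I*√13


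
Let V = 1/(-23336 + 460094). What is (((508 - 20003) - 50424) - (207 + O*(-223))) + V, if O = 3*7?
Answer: -28582753793/436758 ≈ -65443.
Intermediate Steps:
O = 21
V = 1/436758 ≈ 2.2896e-6
(((508 - 20003) - 50424) - (207 + O*(-223))) + V = (((508 - 20003) - 50424) - (207 + 21*(-223))) + 1/436758 = ((-19495 - 50424) - (207 - 4683)) + 1/436758 = (-69919 - 1*(-4476)) + 1/436758 = (-69919 + 4476) + 1/436758 = -65443 + 1/436758 = -28582753793/436758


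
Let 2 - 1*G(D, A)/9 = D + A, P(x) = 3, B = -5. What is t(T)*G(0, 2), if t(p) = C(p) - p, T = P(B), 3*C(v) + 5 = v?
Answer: 0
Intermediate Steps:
C(v) = -5/3 + v/3
T = 3
G(D, A) = 18 - 9*A - 9*D (G(D, A) = 18 - 9*(D + A) = 18 - 9*(A + D) = 18 + (-9*A - 9*D) = 18 - 9*A - 9*D)
t(p) = -5/3 - 2*p/3 (t(p) = (-5/3 + p/3) - p = -5/3 - 2*p/3)
t(T)*G(0, 2) = (-5/3 - ⅔*3)*(18 - 9*2 - 9*0) = (-5/3 - 2)*(18 - 18 + 0) = -11/3*0 = 0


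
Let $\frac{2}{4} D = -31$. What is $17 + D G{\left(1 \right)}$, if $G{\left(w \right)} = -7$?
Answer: $451$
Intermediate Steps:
$D = -62$ ($D = 2 \left(-31\right) = -62$)
$17 + D G{\left(1 \right)} = 17 - -434 = 17 + 434 = 451$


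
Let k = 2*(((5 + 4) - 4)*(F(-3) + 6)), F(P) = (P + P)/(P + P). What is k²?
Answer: 4900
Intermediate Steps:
F(P) = 1 (F(P) = (2*P)/((2*P)) = (2*P)*(1/(2*P)) = 1)
k = 70 (k = 2*(((5 + 4) - 4)*(1 + 6)) = 2*((9 - 4)*7) = 2*(5*7) = 2*35 = 70)
k² = 70² = 4900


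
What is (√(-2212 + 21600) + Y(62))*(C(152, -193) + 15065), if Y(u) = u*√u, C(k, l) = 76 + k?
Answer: 30586*√4847 + 948166*√62 ≈ 9.5953e+6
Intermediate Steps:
Y(u) = u^(3/2)
(√(-2212 + 21600) + Y(62))*(C(152, -193) + 15065) = (√(-2212 + 21600) + 62^(3/2))*((76 + 152) + 15065) = (√19388 + 62*√62)*(228 + 15065) = (2*√4847 + 62*√62)*15293 = 30586*√4847 + 948166*√62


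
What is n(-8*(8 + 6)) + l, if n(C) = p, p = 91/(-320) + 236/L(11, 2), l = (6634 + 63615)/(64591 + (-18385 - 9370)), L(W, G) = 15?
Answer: 153438439/8840640 ≈ 17.356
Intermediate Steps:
l = 70249/36836 (l = 70249/(64591 - 27755) = 70249/36836 ≈ 1.9071)
p = 14831/960 (p = 91/(-320) + 236/15 = 91*(-1/320) + 236*(1/15) = -91/320 + 236/15 = 14831/960 ≈ 15.449)
n(C) = 14831/960
n(-8*(8 + 6)) + l = 14831/960 + 70249/36836 = 153438439/8840640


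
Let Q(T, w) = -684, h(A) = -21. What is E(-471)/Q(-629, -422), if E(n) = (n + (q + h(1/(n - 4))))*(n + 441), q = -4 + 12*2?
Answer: -1180/57 ≈ -20.702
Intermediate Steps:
q = 20 (q = -4 + 24 = 20)
E(n) = (-1 + n)*(441 + n) (E(n) = (n + (20 - 21))*(n + 441) = (n - 1)*(441 + n) = (-1 + n)*(441 + n))
E(-471)/Q(-629, -422) = (-441 + (-471)² + 440*(-471))/(-684) = (-441 + 221841 - 207240)*(-1/684) = 14160*(-1/684) = -1180/57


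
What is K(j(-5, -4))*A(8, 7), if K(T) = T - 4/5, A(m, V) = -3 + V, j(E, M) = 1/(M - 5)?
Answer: -164/45 ≈ -3.6444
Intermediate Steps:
j(E, M) = 1/(-5 + M)
K(T) = -4/5 + T (K(T) = T - 4/5 = -4/5 + T)
K(j(-5, -4))*A(8, 7) = (-4/5 + 1/(-5 - 4))*(-3 + 7) = (-4/5 + 1/(-9))*4 = (-4/5 - 1/9)*4 = -41/45*4 = -164/45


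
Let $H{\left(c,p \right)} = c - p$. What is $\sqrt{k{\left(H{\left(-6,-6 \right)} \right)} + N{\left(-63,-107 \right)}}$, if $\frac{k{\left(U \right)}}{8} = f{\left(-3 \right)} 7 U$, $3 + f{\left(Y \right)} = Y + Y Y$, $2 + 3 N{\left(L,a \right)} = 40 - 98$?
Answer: $2 i \sqrt{5} \approx 4.4721 i$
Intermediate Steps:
$N{\left(L,a \right)} = -20$ ($N{\left(L,a \right)} = - \frac{2}{3} + \frac{40 - 98}{3} = - \frac{2}{3} + \frac{1}{3} \left(-58\right) = - \frac{2}{3} - \frac{58}{3} = -20$)
$f{\left(Y \right)} = -3 + Y + Y^{2}$ ($f{\left(Y \right)} = -3 + \left(Y + Y Y\right) = -3 + \left(Y + Y^{2}\right) = -3 + Y + Y^{2}$)
$k{\left(U \right)} = 168 U$ ($k{\left(U \right)} = 8 \left(-3 - 3 + \left(-3\right)^{2}\right) 7 U = 8 \left(-3 - 3 + 9\right) 7 U = 8 \cdot 3 \cdot 7 U = 8 \cdot 21 U = 168 U$)
$\sqrt{k{\left(H{\left(-6,-6 \right)} \right)} + N{\left(-63,-107 \right)}} = \sqrt{168 \left(-6 - -6\right) - 20} = \sqrt{168 \left(-6 + 6\right) - 20} = \sqrt{168 \cdot 0 - 20} = \sqrt{0 - 20} = \sqrt{-20} = 2 i \sqrt{5}$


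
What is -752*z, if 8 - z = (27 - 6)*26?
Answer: 404576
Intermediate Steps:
z = -538 (z = 8 - (27 - 6)*26 = 8 - 21*26 = 8 - 1*546 = 8 - 546 = -538)
-752*z = -752*(-538) = 404576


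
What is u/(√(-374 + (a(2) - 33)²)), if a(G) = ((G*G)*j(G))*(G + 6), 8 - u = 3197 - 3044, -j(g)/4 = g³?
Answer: -29*√1787/8935 ≈ -0.13720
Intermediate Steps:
j(g) = -4*g³
u = -145 (u = 8 - (3197 - 3044) = 8 - 1*153 = 8 - 153 = -145)
a(G) = -4*G⁵*(6 + G) (a(G) = ((G*G)*(-4*G³))*(G + 6) = (G²*(-4*G³))*(6 + G) = (-4*G⁵)*(6 + G) = -4*G⁵*(6 + G))
u/(√(-374 + (a(2) - 33)²)) = -145/√(-374 + (4*2⁵*(-6 - 1*2) - 33)²) = -145/√(-374 + (4*32*(-6 - 2) - 33)²) = -145/√(-374 + (4*32*(-8) - 33)²) = -145/√(-374 + (-1024 - 33)²) = -145/√(-374 + (-1057)²) = -145/√(-374 + 1117249) = -145*√1787/44675 = -29*√1787/8935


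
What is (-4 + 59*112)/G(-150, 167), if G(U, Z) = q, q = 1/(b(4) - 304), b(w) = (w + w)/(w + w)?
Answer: -2001012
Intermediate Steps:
b(w) = 1 (b(w) = (2*w)/((2*w)) = (2*w)*(1/(2*w)) = 1)
q = -1/303 (q = 1/(1 - 304) = 1/(-303) = -1/303 ≈ -0.0033003)
G(U, Z) = -1/303
(-4 + 59*112)/G(-150, 167) = (-4 + 59*112)/(-1/303) = (-4 + 6608)*(-303) = 6604*(-303) = -2001012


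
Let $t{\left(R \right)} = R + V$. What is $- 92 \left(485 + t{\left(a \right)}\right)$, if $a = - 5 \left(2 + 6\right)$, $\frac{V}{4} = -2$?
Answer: $-40204$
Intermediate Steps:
$V = -8$ ($V = 4 \left(-2\right) = -8$)
$a = -40$ ($a = \left(-5\right) 8 = -40$)
$t{\left(R \right)} = -8 + R$ ($t{\left(R \right)} = R - 8 = -8 + R$)
$- 92 \left(485 + t{\left(a \right)}\right) = - 92 \left(485 - 48\right) = \left(-92\right) 437 = -40204$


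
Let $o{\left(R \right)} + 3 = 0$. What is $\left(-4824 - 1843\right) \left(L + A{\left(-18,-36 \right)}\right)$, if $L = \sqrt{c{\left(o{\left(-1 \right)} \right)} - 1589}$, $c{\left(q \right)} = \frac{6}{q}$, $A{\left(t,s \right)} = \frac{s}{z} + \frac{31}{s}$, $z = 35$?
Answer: $\frac{15874127}{1260} - 6667 i \sqrt{1591} \approx 12599.0 - 2.6593 \cdot 10^{5} i$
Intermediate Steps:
$o{\left(R \right)} = -3$ ($o{\left(R \right)} = -3 + 0 = -3$)
$A{\left(t,s \right)} = \frac{31}{s} + \frac{s}{35}$ ($A{\left(t,s \right)} = \frac{s}{35} + \frac{31}{s} = \frac{31}{s} + \frac{s}{35}$)
$L = i \sqrt{1591}$ ($L = \sqrt{\frac{6}{-3} - 1589} = \sqrt{6 \left(- \frac{1}{3}\right) - 1589} = \sqrt{-2 - 1589} = \sqrt{-1591} = i \sqrt{1591} \approx 39.887 i$)
$\left(-4824 - 1843\right) \left(L + A{\left(-18,-36 \right)}\right) = \left(-4824 - 1843\right) \left(i \sqrt{1591} + \left(\frac{31}{-36} + \frac{1}{35} \left(-36\right)\right)\right) = - 6667 \left(i \sqrt{1591} + \left(31 \left(- \frac{1}{36}\right) - \frac{36}{35}\right)\right) = - 6667 \left(i \sqrt{1591} - \frac{2381}{1260}\right) = - 6667 \left(- \frac{2381}{1260} + i \sqrt{1591}\right) = \frac{15874127}{1260} - 6667 i \sqrt{1591}$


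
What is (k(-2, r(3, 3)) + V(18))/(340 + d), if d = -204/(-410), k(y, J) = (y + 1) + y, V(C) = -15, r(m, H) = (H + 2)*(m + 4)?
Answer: -1845/34901 ≈ -0.052864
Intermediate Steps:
r(m, H) = (2 + H)*(4 + m)
k(y, J) = 1 + 2*y (k(y, J) = (1 + y) + y = 1 + 2*y)
d = 102/205 (d = -204*(-1/410) = 102/205 ≈ 0.49756)
(k(-2, r(3, 3)) + V(18))/(340 + d) = ((1 + 2*(-2)) - 15)/(340 + 102/205) = ((1 - 4) - 15)/(69802/205) = (-3 - 15)*(205/69802) = -18*205/69802 = -1845/34901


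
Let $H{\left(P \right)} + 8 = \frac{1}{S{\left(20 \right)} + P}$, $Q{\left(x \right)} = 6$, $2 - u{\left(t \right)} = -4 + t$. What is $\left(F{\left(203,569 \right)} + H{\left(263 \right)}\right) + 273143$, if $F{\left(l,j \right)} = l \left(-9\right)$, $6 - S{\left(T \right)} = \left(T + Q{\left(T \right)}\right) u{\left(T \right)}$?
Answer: $\frac{171737965}{633} \approx 2.7131 \cdot 10^{5}$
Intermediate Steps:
$u{\left(t \right)} = 6 - t$ ($u{\left(t \right)} = 2 - \left(-4 + t\right) = 6 - t$)
$S{\left(T \right)} = 6 - \left(6 + T\right) \left(6 - T\right)$ ($S{\left(T \right)} = 6 - \left(T + 6\right) \left(6 - T\right) = 6 - \left(6 + T\right) \left(6 - T\right)$)
$H{\left(P \right)} = -8 + \frac{1}{370 + P}$ ($H{\left(P \right)} = -8 + \frac{1}{\left(-30 + 20^{2}\right) + P} = -8 + \frac{1}{\left(-30 + 400\right) + P} = -8 + \frac{1}{370 + P}$)
$F{\left(l,j \right)} = - 9 l$
$\left(F{\left(203,569 \right)} + H{\left(263 \right)}\right) + 273143 = \left(\left(-9\right) 203 + \frac{-2959 - 2104}{370 + 263}\right) + 273143 = \left(-1827 + \frac{-2959 - 2104}{633}\right) + 273143 = \left(-1827 + \frac{1}{633} \left(-5063\right)\right) + 273143 = \left(-1827 - \frac{5063}{633}\right) + 273143 = - \frac{1161554}{633} + 273143 = \frac{171737965}{633}$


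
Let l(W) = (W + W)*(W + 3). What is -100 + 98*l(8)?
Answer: 17148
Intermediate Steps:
l(W) = 2*W*(3 + W) (l(W) = (2*W)*(3 + W) = 2*W*(3 + W))
-100 + 98*l(8) = -100 + 98*(2*8*(3 + 8)) = -100 + 98*(2*8*11) = -100 + 98*176 = -100 + 17248 = 17148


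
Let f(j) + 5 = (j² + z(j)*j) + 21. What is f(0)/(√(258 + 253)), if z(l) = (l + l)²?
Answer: 16*√511/511 ≈ 0.70780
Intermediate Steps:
z(l) = 4*l² (z(l) = (2*l)² = 4*l²)
f(j) = 16 + j² + 4*j³ (f(j) = -5 + ((j² + (4*j²)*j) + 21) = -5 + ((j² + 4*j³) + 21) = -5 + (21 + j² + 4*j³) = 16 + j² + 4*j³)
f(0)/(√(258 + 253)) = (16 + 0² + 4*0³)/(√(258 + 253)) = (16 + 0 + 4*0)/(√511) = (16 + 0 + 0)*(√511/511) = 16*(√511/511) = 16*√511/511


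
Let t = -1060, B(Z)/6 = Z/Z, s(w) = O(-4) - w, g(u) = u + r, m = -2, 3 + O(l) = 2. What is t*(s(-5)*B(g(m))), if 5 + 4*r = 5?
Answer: -25440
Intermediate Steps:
r = 0 (r = -5/4 + (¼)*5 = -5/4 + 5/4 = 0)
O(l) = -1 (O(l) = -3 + 2 = -1)
g(u) = u (g(u) = u + 0 = u)
s(w) = -1 - w
B(Z) = 6 (B(Z) = 6*(Z/Z) = 6*1 = 6)
t*(s(-5)*B(g(m))) = -1060*(-1 - 1*(-5))*6 = -1060*(-1 + 5)*6 = -4240*6 = -1060*24 = -25440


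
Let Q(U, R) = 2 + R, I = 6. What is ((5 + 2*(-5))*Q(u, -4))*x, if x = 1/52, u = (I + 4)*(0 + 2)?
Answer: 5/26 ≈ 0.19231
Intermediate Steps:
u = 20 (u = (6 + 4)*(0 + 2) = 10*2 = 20)
x = 1/52 ≈ 0.019231
((5 + 2*(-5))*Q(u, -4))*x = ((5 + 2*(-5))*(2 - 4))*(1/52) = ((5 - 10)*(-2))*(1/52) = -5*(-2)*(1/52) = 10*(1/52) = 5/26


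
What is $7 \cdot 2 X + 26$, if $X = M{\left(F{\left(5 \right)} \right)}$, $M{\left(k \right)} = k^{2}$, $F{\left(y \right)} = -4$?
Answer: $250$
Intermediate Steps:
$X = 16$ ($X = \left(-4\right)^{2} = 16$)
$7 \cdot 2 X + 26 = 7 \cdot 2 \cdot 16 + 26 = 14 \cdot 16 + 26 = 224 + 26 = 250$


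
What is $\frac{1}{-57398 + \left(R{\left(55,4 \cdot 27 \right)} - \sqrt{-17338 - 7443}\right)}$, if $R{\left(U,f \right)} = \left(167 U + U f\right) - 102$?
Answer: $\frac{i}{\sqrt{24781} - 42375 i} \approx -2.3598 \cdot 10^{-5} + 8.7667 \cdot 10^{-8} i$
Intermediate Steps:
$R{\left(U,f \right)} = -102 + 167 U + U f$
$\frac{1}{-57398 + \left(R{\left(55,4 \cdot 27 \right)} - \sqrt{-17338 - 7443}\right)} = \frac{1}{-57398 - \left(-9083 + \sqrt{-17338 - 7443} - 220 \cdot 27\right)} = \frac{1}{-57398 + \left(\left(-102 + 9185 + 55 \cdot 108\right) - \sqrt{-24781}\right)} = \frac{1}{-57398 + \left(\left(-102 + 9185 + 5940\right) - i \sqrt{24781}\right)} = \frac{1}{-57398 + \left(15023 - i \sqrt{24781}\right)} = \frac{1}{-42375 - i \sqrt{24781}}$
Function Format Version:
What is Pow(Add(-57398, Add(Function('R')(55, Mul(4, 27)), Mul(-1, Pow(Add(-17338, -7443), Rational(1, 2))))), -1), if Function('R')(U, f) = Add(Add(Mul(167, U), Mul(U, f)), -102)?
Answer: Mul(I, Pow(Add(Pow(24781, Rational(1, 2)), Mul(-42375, I)), -1)) ≈ Add(-2.3598e-5, Mul(8.7667e-8, I))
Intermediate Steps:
Function('R')(U, f) = Add(-102, Mul(167, U), Mul(U, f))
Pow(Add(-57398, Add(Function('R')(55, Mul(4, 27)), Mul(-1, Pow(Add(-17338, -7443), Rational(1, 2))))), -1) = Pow(Add(-57398, Add(Add(-102, Mul(167, 55), Mul(55, Mul(4, 27))), Mul(-1, Pow(Add(-17338, -7443), Rational(1, 2))))), -1) = Pow(Add(-57398, Add(Add(-102, 9185, Mul(55, 108)), Mul(-1, Pow(-24781, Rational(1, 2))))), -1) = Pow(Add(-57398, Add(Add(-102, 9185, 5940), Mul(-1, Mul(I, Pow(24781, Rational(1, 2)))))), -1) = Pow(Add(-57398, Add(15023, Mul(-1, I, Pow(24781, Rational(1, 2))))), -1) = Pow(Add(-42375, Mul(-1, I, Pow(24781, Rational(1, 2)))), -1)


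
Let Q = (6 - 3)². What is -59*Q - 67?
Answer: -598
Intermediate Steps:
Q = 9 (Q = 3² = 9)
-59*Q - 67 = -59*9 - 67 = -531 - 67 = -598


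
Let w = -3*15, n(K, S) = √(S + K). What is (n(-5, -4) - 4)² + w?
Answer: -38 - 24*I ≈ -38.0 - 24.0*I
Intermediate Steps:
n(K, S) = √(K + S)
w = -45
(n(-5, -4) - 4)² + w = (√(-5 - 4) - 4)² - 45 = (√(-9) - 4)² - 45 = (3*I - 4)² - 45 = (-4 + 3*I)² - 45 = -45 + (-4 + 3*I)²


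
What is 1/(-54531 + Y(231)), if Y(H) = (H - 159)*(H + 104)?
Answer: -1/30411 ≈ -3.2883e-5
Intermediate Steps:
Y(H) = (-159 + H)*(104 + H)
1/(-54531 + Y(231)) = 1/(-54531 + (-16536 + 231**2 - 55*231)) = 1/(-54531 + (-16536 + 53361 - 12705)) = 1/(-54531 + 24120) = 1/(-30411) = -1/30411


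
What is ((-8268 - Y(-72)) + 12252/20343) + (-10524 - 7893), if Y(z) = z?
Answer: -180458669/6781 ≈ -26612.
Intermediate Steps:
((-8268 - Y(-72)) + 12252/20343) + (-10524 - 7893) = ((-8268 - 1*(-72)) + 12252/20343) + (-10524 - 7893) = ((-8268 + 72) + 12252*(1/20343)) - 18417 = (-8196 + 4084/6781) - 18417 = -55572992/6781 - 18417 = -180458669/6781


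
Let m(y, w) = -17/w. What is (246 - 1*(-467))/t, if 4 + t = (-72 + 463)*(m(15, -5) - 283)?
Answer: -3565/546638 ≈ -0.0065217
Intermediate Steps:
t = -546638/5 (t = -4 + (-72 + 463)*(-17/(-5) - 283) = -4 + 391*(-17*(-⅕) - 283) = -4 + 391*(17/5 - 283) = -4 + 391*(-1398/5) = -4 - 546618/5 = -546638/5 ≈ -1.0933e+5)
(246 - 1*(-467))/t = (246 - 1*(-467))/(-546638/5) = (246 + 467)*(-5/546638) = 713*(-5/546638) = -3565/546638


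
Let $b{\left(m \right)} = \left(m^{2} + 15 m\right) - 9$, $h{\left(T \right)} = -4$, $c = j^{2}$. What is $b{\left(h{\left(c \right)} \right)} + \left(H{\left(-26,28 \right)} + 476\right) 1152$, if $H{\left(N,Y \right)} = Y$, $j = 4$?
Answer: $580555$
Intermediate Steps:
$c = 16$ ($c = 4^{2} = 16$)
$b{\left(m \right)} = -9 + m^{2} + 15 m$
$b{\left(h{\left(c \right)} \right)} + \left(H{\left(-26,28 \right)} + 476\right) 1152 = \left(-9 + \left(-4\right)^{2} + 15 \left(-4\right)\right) + \left(28 + 476\right) 1152 = \left(-9 + 16 - 60\right) + 504 \cdot 1152 = -53 + 580608 = 580555$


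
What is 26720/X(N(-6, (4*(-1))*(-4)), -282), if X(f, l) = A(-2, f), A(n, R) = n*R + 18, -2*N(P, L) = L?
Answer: 13360/17 ≈ 785.88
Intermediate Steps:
N(P, L) = -L/2
A(n, R) = 18 + R*n (A(n, R) = R*n + 18 = 18 + R*n)
X(f, l) = 18 - 2*f (X(f, l) = 18 + f*(-2) = 18 - 2*f)
26720/X(N(-6, (4*(-1))*(-4)), -282) = 26720/(18 - (-1)*(4*(-1))*(-4)) = 26720/(18 - (-1)*(-4*(-4))) = 26720/(18 - (-1)*16) = 26720/(18 - 2*(-8)) = 26720/(18 + 16) = 26720/34 = 26720*(1/34) = 13360/17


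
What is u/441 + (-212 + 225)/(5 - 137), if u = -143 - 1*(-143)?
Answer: -13/132 ≈ -0.098485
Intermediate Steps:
u = 0 (u = -143 + 143 = 0)
u/441 + (-212 + 225)/(5 - 137) = 0/441 + (-212 + 225)/(5 - 137) = 0*(1/441) + 13/(-132) = 0 + 13*(-1/132) = 0 - 13/132 = -13/132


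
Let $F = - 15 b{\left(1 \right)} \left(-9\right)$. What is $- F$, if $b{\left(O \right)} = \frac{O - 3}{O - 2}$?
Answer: $-270$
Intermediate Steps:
$b{\left(O \right)} = \frac{-3 + O}{-2 + O}$
$F = 270$ ($F = - 15 \frac{-3 + 1}{-2 + 1} \left(-9\right) = - 15 \frac{1}{-1} \left(-2\right) \left(-9\right) = - 15 \left(\left(-1\right) \left(-2\right)\right) \left(-9\right) = \left(-15\right) 2 \left(-9\right) = \left(-30\right) \left(-9\right) = 270$)
$- F = \left(-1\right) 270 = -270$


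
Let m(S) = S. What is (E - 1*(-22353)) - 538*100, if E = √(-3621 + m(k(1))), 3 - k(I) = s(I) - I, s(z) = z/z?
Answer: -31447 + 3*I*√402 ≈ -31447.0 + 60.15*I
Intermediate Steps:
s(z) = 1
k(I) = 2 + I (k(I) = 3 - (1 - I) = 3 + (-1 + I) = 2 + I)
E = 3*I*√402 (E = √(-3621 + (2 + 1)) = √(-3621 + 3) = √(-3618) = 3*I*√402 ≈ 60.15*I)
(E - 1*(-22353)) - 538*100 = (3*I*√402 - 1*(-22353)) - 538*100 = (3*I*√402 + 22353) - 1*53800 = (22353 + 3*I*√402) - 53800 = -31447 + 3*I*√402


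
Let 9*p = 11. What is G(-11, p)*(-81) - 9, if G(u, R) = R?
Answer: -108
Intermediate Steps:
p = 11/9 (p = (⅑)*11 = 11/9 ≈ 1.2222)
G(-11, p)*(-81) - 9 = (11/9)*(-81) - 9 = -99 - 9 = -108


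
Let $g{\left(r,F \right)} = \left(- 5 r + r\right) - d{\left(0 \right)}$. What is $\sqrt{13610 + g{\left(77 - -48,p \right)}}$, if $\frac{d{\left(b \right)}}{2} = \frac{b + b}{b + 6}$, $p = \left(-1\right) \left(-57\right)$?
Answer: $\sqrt{13110} \approx 114.5$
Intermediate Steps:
$p = 57$
$d{\left(b \right)} = \frac{4 b}{6 + b}$ ($d{\left(b \right)} = 2 \frac{b + b}{b + 6} = 2 \frac{2 b}{6 + b} = \frac{4 b}{6 + b}$)
$g{\left(r,F \right)} = - 4 r$ ($g{\left(r,F \right)} = \left(- 5 r + r\right) - 4 \cdot 0 \frac{1}{6 + 0} = - 4 r - 4 \cdot 0 \cdot \frac{1}{6} = - 4 r - 0 = - 4 r + 0 = - 4 r$)
$\sqrt{13610 + g{\left(77 - -48,p \right)}} = \sqrt{13610 - 4 \left(77 - -48\right)} = \sqrt{13610 - 4 \left(77 + 48\right)} = \sqrt{13610 - 500} = \sqrt{13110}$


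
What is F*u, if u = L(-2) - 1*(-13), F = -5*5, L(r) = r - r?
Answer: -325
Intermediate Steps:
L(r) = 0
F = -25
u = 13 (u = 0 - 1*(-13) = 0 + 13 = 13)
F*u = -25*13 = -325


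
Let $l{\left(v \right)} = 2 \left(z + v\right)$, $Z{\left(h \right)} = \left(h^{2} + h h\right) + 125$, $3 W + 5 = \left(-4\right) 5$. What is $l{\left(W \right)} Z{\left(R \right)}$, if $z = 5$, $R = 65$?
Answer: $- \frac{171500}{3} \approx -57167.0$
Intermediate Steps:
$W = - \frac{25}{3}$ ($W = - \frac{5}{3} + \frac{\left(-4\right) 5}{3} = - \frac{5}{3} + \frac{1}{3} \left(-20\right) = - \frac{5}{3} - \frac{20}{3} = - \frac{25}{3} \approx -8.3333$)
$Z{\left(h \right)} = 125 + 2 h^{2}$ ($Z{\left(h \right)} = \left(h^{2} + h^{2}\right) + 125 = 2 h^{2} + 125 = 125 + 2 h^{2}$)
$l{\left(v \right)} = 10 + 2 v$ ($l{\left(v \right)} = 2 \left(5 + v\right) = 10 + 2 v$)
$l{\left(W \right)} Z{\left(R \right)} = \left(10 + 2 \left(- \frac{25}{3}\right)\right) \left(125 + 2 \cdot 65^{2}\right) = \left(10 - \frac{50}{3}\right) \left(125 + 2 \cdot 4225\right) = - \frac{20 \left(125 + 8450\right)}{3} = \left(- \frac{20}{3}\right) 8575 = - \frac{171500}{3}$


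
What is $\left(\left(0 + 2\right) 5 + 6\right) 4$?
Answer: $64$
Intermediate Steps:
$\left(\left(0 + 2\right) 5 + 6\right) 4 = \left(2 \cdot 5 + 6\right) 4 = \left(10 + 6\right) 4 = 16 \cdot 4 = 64$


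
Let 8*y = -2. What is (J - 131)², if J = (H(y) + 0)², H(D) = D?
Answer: 4389025/256 ≈ 17145.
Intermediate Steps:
y = -¼ (y = (⅛)*(-2) = -¼ ≈ -0.25000)
J = 1/16 (J = (-¼ + 0)² = (-¼)² = 1/16 ≈ 0.062500)
(J - 131)² = (1/16 - 131)² = (-2095/16)² = 4389025/256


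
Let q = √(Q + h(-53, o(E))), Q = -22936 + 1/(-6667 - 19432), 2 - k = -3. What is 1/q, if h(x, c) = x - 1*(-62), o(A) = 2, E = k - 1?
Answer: -I*√15616904929626/598371774 ≈ -0.0066043*I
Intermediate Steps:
k = 5 (k = 2 - 1*(-3) = 2 + 3 = 5)
E = 4 (E = 5 - 1 = 4)
h(x, c) = 62 + x (h(x, c) = x + 62 = 62 + x)
Q = -598606665/26099 (Q = -22936 + 1/(-26099) = -22936 - 1/26099 = -598606665/26099 ≈ -22936.)
q = I*√15616904929626/26099 (q = √(-598606665/26099 + (62 - 53)) = √(-598606665/26099 + 9) = √(-598371774/26099) = I*√15616904929626/26099 ≈ 151.42*I)
1/q = 1/(I*√15616904929626/26099) = -I*√15616904929626/598371774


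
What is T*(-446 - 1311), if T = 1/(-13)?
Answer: 1757/13 ≈ 135.15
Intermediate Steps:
T = -1/13 ≈ -0.076923
T*(-446 - 1311) = -(-446 - 1311)/13 = -1/13*(-1757) = 1757/13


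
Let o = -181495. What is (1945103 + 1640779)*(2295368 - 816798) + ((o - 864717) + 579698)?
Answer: 5301977082226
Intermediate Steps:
(1945103 + 1640779)*(2295368 - 816798) + ((o - 864717) + 579698) = (1945103 + 1640779)*(2295368 - 816798) + ((-181495 - 864717) + 579698) = 3585882*1478570 + (-1046212 + 579698) = 5301977548740 - 466514 = 5301977082226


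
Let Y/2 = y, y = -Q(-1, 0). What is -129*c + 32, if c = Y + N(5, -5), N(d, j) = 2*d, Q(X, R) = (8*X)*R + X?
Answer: -1516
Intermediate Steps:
Q(X, R) = X + 8*R*X (Q(X, R) = 8*R*X + X = X + 8*R*X)
y = 1 (y = -(-1)*(1 + 8*0) = -(-1)*(1 + 0) = -(-1) = -1*(-1) = 1)
Y = 2 (Y = 2*1 = 2)
c = 12 (c = 2 + 2*5 = 2 + 10 = 12)
-129*c + 32 = -129*12 + 32 = -1548 + 32 = -1516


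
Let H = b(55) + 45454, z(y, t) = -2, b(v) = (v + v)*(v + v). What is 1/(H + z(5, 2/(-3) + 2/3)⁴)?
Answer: 1/57570 ≈ 1.7370e-5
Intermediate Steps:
b(v) = 4*v² (b(v) = (2*v)*(2*v) = 4*v²)
H = 57554 (H = 4*55² + 45454 = 4*3025 + 45454 = 12100 + 45454 = 57554)
1/(H + z(5, 2/(-3) + 2/3)⁴) = 1/(57554 + (-2)⁴) = 1/(57554 + 16) = 1/57570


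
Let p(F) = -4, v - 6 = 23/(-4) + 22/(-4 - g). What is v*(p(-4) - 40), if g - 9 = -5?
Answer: 110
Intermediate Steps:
g = 4 (g = 9 - 5 = 4)
v = -5/2 (v = 6 + (23/(-4) + 22/(-4 - 1*4)) = 6 + (23*(-¼) + 22/(-4 - 4)) = 6 + (-23/4 + 22/(-8)) = 6 + (-23/4 + 22*(-⅛)) = 6 + (-23/4 - 11/4) = 6 - 17/2 = -5/2 ≈ -2.5000)
v*(p(-4) - 40) = -5*(-4 - 40)/2 = -5/2*(-44) = 110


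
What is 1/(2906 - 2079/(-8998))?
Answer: 818/2377297 ≈ 0.00034409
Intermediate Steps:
1/(2906 - 2079/(-8998)) = 1/(2906 - 2079*(-1/8998)) = 1/(2906 + 189/818) = 1/(2377297/818) = 818/2377297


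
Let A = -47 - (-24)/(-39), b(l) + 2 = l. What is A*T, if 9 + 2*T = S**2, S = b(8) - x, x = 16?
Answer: -4333/2 ≈ -2166.5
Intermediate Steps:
b(l) = -2 + l
S = -10 (S = (-2 + 8) - 1*16 = 6 - 16 = -10)
A = -619/13 (A = -47 - (-24)*(-1)/39 = -47 - 1*8/13 = -47 - 8/13 = -619/13 ≈ -47.615)
T = 91/2 (T = -9/2 + (1/2)*(-10)**2 = -9/2 + (1/2)*100 = -9/2 + 50 = 91/2 ≈ 45.500)
A*T = -619/13*91/2 = -4333/2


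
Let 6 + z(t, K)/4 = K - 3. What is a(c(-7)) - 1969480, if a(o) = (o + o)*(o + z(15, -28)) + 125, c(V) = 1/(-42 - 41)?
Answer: -13566862025/6889 ≈ -1.9694e+6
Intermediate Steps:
z(t, K) = -36 + 4*K (z(t, K) = -24 + 4*(K - 3) = -24 + 4*(-3 + K) = -24 + (-12 + 4*K) = -36 + 4*K)
c(V) = -1/83 (c(V) = 1/(-83) = -1/83)
a(o) = 125 + 2*o*(-148 + o) (a(o) = (o + o)*(o + (-36 + 4*(-28))) + 125 = (2*o)*(o + (-36 - 112)) + 125 = (2*o)*(o - 148) + 125 = (2*o)*(-148 + o) + 125 = 2*o*(-148 + o) + 125 = 125 + 2*o*(-148 + o))
a(c(-7)) - 1969480 = (125 - 296*(-1/83) + 2*(-1/83)**2) - 1969480 = (125 + 296/83 + 2*(1/6889)) - 1969480 = (125 + 296/83 + 2/6889) - 1969480 = 885695/6889 - 1969480 = -13566862025/6889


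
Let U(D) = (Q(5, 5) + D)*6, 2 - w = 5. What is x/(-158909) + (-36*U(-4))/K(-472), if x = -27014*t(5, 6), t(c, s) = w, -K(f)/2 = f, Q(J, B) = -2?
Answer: 8090151/9375631 ≈ 0.86289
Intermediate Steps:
w = -3 (w = 2 - 1*5 = 2 - 5 = -3)
K(f) = -2*f
t(c, s) = -3
x = 81042 (x = -27014*(-3) = 81042)
U(D) = -12 + 6*D (U(D) = (-2 + D)*6 = -12 + 6*D)
x/(-158909) + (-36*U(-4))/K(-472) = 81042/(-158909) + (-36*(-12 + 6*(-4)))/((-2*(-472))) = 81042*(-1/158909) - 36*(-12 - 24)/944 = -81042/158909 - 36*(-36)*(1/944) = -81042/158909 + 1296*(1/944) = -81042/158909 + 81/59 = 8090151/9375631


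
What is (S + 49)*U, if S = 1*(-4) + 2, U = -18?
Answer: -846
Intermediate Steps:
S = -2 (S = -4 + 2 = -2)
(S + 49)*U = (-2 + 49)*(-18) = 47*(-18) = -846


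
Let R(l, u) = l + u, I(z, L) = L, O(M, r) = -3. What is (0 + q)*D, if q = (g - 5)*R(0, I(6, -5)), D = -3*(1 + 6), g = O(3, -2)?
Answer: -840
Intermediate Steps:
g = -3
D = -21 (D = -3*7 = -21)
q = 40 (q = (-3 - 5)*(0 - 5) = -8*(-5) = 40)
(0 + q)*D = (0 + 40)*(-21) = 40*(-21) = -840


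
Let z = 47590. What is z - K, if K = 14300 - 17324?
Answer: 50614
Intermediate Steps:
K = -3024
z - K = 47590 - 1*(-3024) = 47590 + 3024 = 50614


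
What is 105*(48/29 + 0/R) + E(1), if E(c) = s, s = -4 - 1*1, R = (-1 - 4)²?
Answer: 4895/29 ≈ 168.79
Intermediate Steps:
R = 25 (R = (-5)² = 25)
s = -5 (s = -4 - 1 = -5)
E(c) = -5
105*(48/29 + 0/R) + E(1) = 105*(48/29 + 0/25) - 5 = 105*(48*(1/29) + 0*(1/25)) - 5 = 105*(48/29 + 0) - 5 = 105*(48/29) - 5 = 5040/29 - 5 = 4895/29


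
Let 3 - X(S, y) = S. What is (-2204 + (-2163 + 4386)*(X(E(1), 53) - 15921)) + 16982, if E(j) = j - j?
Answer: -35370936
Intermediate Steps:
E(j) = 0
X(S, y) = 3 - S
(-2204 + (-2163 + 4386)*(X(E(1), 53) - 15921)) + 16982 = (-2204 + (-2163 + 4386)*((3 - 1*0) - 15921)) + 16982 = (-2204 + 2223*((3 + 0) - 15921)) + 16982 = (-2204 + 2223*(3 - 15921)) + 16982 = (-2204 + 2223*(-15918)) + 16982 = (-2204 - 35385714) + 16982 = -35387918 + 16982 = -35370936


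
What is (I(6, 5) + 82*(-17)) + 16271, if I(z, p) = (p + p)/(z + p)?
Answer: 163657/11 ≈ 14878.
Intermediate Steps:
I(z, p) = 2*p/(p + z) (I(z, p) = (2*p)/(p + z) = 2*p/(p + z))
(I(6, 5) + 82*(-17)) + 16271 = (2*5/(5 + 6) + 82*(-17)) + 16271 = (2*5/11 - 1394) + 16271 = (2*5*(1/11) - 1394) + 16271 = (10/11 - 1394) + 16271 = -15324/11 + 16271 = 163657/11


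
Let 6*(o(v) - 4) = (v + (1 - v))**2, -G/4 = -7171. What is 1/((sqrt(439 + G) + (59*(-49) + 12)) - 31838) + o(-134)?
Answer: 7532703962/1807861449 - sqrt(29123)/1205240966 ≈ 4.1666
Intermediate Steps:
G = 28684 (G = -4*(-7171) = 28684)
o(v) = 25/6 (o(v) = 4 + (v + (1 - v))**2/6 = 4 + (1/6)*1**2 = 4 + (1/6)*1 = 4 + 1/6 = 25/6)
1/((sqrt(439 + G) + (59*(-49) + 12)) - 31838) + o(-134) = 1/((sqrt(439 + 28684) + (59*(-49) + 12)) - 31838) + 25/6 = 1/((sqrt(29123) + (-2891 + 12)) - 31838) + 25/6 = 1/((sqrt(29123) - 2879) - 31838) + 25/6 = 1/((-2879 + sqrt(29123)) - 31838) + 25/6 = 1/(-34717 + sqrt(29123)) + 25/6 = 25/6 + 1/(-34717 + sqrt(29123))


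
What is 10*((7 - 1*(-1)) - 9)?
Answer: -10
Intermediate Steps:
10*((7 - 1*(-1)) - 9) = 10*((7 + 1) - 9) = 10*(8 - 9) = 10*(-1) = -10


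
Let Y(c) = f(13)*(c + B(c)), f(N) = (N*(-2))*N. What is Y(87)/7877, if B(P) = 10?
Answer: -32786/7877 ≈ -4.1622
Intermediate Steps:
f(N) = -2*N² (f(N) = (-2*N)*N = -2*N²)
Y(c) = -3380 - 338*c (Y(c) = (-2*13²)*(c + 10) = (-2*169)*(10 + c) = -338*(10 + c) = -3380 - 338*c)
Y(87)/7877 = (-3380 - 338*87)/7877 = (-3380 - 29406)*(1/7877) = -32786*1/7877 = -32786/7877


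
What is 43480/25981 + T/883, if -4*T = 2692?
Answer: 20907627/22941223 ≈ 0.91136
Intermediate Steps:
T = -673 (T = -¼*2692 = -673)
43480/25981 + T/883 = 43480/25981 - 673/883 = 20907627/22941223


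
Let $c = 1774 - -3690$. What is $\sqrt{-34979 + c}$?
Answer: $i \sqrt{29515} \approx 171.8 i$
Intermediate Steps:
$c = 5464$ ($c = 1774 + 3690 = 5464$)
$\sqrt{-34979 + c} = \sqrt{-34979 + 5464} = \sqrt{-29515} = i \sqrt{29515}$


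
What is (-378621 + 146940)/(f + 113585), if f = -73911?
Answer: -231681/39674 ≈ -5.8396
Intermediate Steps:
(-378621 + 146940)/(f + 113585) = (-378621 + 146940)/(-73911 + 113585) = -231681/39674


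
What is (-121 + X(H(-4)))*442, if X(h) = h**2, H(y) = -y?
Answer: -46410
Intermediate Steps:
(-121 + X(H(-4)))*442 = (-121 + (-1*(-4))**2)*442 = (-121 + 4**2)*442 = (-121 + 16)*442 = -105*442 = -46410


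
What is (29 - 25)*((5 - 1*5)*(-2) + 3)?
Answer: 12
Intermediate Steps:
(29 - 25)*((5 - 1*5)*(-2) + 3) = 4*((5 - 5)*(-2) + 3) = 4*(0*(-2) + 3) = 4*(0 + 3) = 4*3 = 12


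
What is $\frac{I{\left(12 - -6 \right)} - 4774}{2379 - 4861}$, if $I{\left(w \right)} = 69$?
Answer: $\frac{4705}{2482} \approx 1.8956$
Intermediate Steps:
$\frac{I{\left(12 - -6 \right)} - 4774}{2379 - 4861} = \frac{69 - 4774}{2379 - 4861} = - \frac{4705}{-2482} = \left(-4705\right) \left(- \frac{1}{2482}\right) = \frac{4705}{2482}$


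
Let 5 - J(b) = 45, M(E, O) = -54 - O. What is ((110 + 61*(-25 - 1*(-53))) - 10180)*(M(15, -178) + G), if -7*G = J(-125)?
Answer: -7592696/7 ≈ -1.0847e+6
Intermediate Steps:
J(b) = -40 (J(b) = 5 - 1*45 = 5 - 45 = -40)
G = 40/7 (G = -1/7*(-40) = 40/7 ≈ 5.7143)
((110 + 61*(-25 - 1*(-53))) - 10180)*(M(15, -178) + G) = ((110 + 61*(-25 - 1*(-53))) - 10180)*((-54 - 1*(-178)) + 40/7) = ((110 + 61*(-25 + 53)) - 10180)*((-54 + 178) + 40/7) = ((110 + 61*28) - 10180)*(124 + 40/7) = ((110 + 1708) - 10180)*(908/7) = (1818 - 10180)*(908/7) = -8362*908/7 = -7592696/7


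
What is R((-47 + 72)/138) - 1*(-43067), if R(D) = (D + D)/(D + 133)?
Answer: 791528443/18379 ≈ 43067.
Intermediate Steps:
R(D) = 2*D/(133 + D) (R(D) = (2*D)/(133 + D) = 2*D/(133 + D))
R((-47 + 72)/138) - 1*(-43067) = 2*((-47 + 72)/138)/(133 + (-47 + 72)/138) - 1*(-43067) = 2*(25*(1/138))/(133 + 25*(1/138)) + 43067 = 2*(25/138)/(133 + 25/138) + 43067 = 2*(25/138)/(18379/138) + 43067 = 2*(25/138)*(138/18379) + 43067 = 50/18379 + 43067 = 791528443/18379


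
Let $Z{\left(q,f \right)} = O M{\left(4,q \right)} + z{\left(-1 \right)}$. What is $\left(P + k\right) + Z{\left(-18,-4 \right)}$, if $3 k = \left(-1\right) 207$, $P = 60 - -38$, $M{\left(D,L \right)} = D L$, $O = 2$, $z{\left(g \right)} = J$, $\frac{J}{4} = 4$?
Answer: $-99$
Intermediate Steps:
$J = 16$ ($J = 4 \cdot 4 = 16$)
$z{\left(g \right)} = 16$
$P = 98$ ($P = 60 + 38 = 98$)
$k = -69$ ($k = \frac{\left(-1\right) 207}{3} = \frac{1}{3} \left(-207\right) = -69$)
$Z{\left(q,f \right)} = 16 + 8 q$ ($Z{\left(q,f \right)} = 2 \cdot 4 q + 16 = 8 q + 16 = 16 + 8 q$)
$\left(P + k\right) + Z{\left(-18,-4 \right)} = \left(98 - 69\right) + \left(16 + 8 \left(-18\right)\right) = 29 + \left(16 - 144\right) = 29 - 128 = -99$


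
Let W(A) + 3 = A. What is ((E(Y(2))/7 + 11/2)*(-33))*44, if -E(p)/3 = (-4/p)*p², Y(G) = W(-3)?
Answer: 48642/7 ≈ 6948.9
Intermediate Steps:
W(A) = -3 + A
Y(G) = -6 (Y(G) = -3 - 3 = -6)
E(p) = 12*p (E(p) = -3*(-4/p)*p² = -(-12)*p = 12*p)
((E(Y(2))/7 + 11/2)*(-33))*44 = (((12*(-6))/7 + 11/2)*(-33))*44 = ((-72*⅐ + 11*(½))*(-33))*44 = ((-72/7 + 11/2)*(-33))*44 = -67/14*(-33)*44 = (2211/14)*44 = 48642/7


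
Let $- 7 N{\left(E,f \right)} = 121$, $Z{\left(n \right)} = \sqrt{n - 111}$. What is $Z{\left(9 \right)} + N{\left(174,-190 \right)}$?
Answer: $- \frac{121}{7} + i \sqrt{102} \approx -17.286 + 10.1 i$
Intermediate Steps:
$Z{\left(n \right)} = \sqrt{-111 + n}$
$N{\left(E,f \right)} = - \frac{121}{7}$ ($N{\left(E,f \right)} = \left(- \frac{1}{7}\right) 121 = - \frac{121}{7}$)
$Z{\left(9 \right)} + N{\left(174,-190 \right)} = \sqrt{-111 + 9} - \frac{121}{7} = \sqrt{-102} - \frac{121}{7} = i \sqrt{102} - \frac{121}{7} = - \frac{121}{7} + i \sqrt{102}$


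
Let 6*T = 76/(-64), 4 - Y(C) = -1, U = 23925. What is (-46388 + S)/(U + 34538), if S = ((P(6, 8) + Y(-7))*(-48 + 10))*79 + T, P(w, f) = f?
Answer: -482339/330144 ≈ -1.4610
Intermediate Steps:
Y(C) = 5 (Y(C) = 4 - 1*(-1) = 4 + 1 = 5)
T = -19/96 (T = (76/(-64))/6 = (76*(-1/64))/6 = (1/6)*(-19/16) = -19/96 ≈ -0.19792)
S = -3746515/96 (S = ((8 + 5)*(-48 + 10))*79 - 19/96 = (13*(-38))*79 - 19/96 = -494*79 - 19/96 = -39026 - 19/96 = -3746515/96 ≈ -39026.)
(-46388 + S)/(U + 34538) = (-46388 - 3746515/96)/(23925 + 34538) = -8199763/96/58463 = -8199763/96*1/58463 = -482339/330144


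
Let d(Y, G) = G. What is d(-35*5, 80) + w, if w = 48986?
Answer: 49066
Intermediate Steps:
d(-35*5, 80) + w = 80 + 48986 = 49066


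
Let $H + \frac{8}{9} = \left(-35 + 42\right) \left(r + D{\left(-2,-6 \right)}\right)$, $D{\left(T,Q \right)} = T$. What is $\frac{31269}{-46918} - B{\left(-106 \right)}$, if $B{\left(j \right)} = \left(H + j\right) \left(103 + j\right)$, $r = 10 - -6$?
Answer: $- \frac{3847247}{140754} \approx -27.333$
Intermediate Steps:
$r = 16$ ($r = 10 + 6 = 16$)
$H = \frac{874}{9}$ ($H = - \frac{8}{9} + \left(-35 + 42\right) \left(16 - 2\right) = - \frac{8}{9} + 7 \cdot 14 = - \frac{8}{9} + 98 = \frac{874}{9} \approx 97.111$)
$B{\left(j \right)} = \left(103 + j\right) \left(\frac{874}{9} + j\right)$ ($B{\left(j \right)} = \left(\frac{874}{9} + j\right) \left(103 + j\right) = \left(103 + j\right) \left(\frac{874}{9} + j\right)$)
$\frac{31269}{-46918} - B{\left(-106 \right)} = \frac{31269}{-46918} - \left(\frac{90022}{9} + \left(-106\right)^{2} + \frac{1801}{9} \left(-106\right)\right) = 31269 \left(- \frac{1}{46918}\right) - \left(\frac{90022}{9} + 11236 - \frac{190906}{9}\right) = - \frac{31269}{46918} - \frac{80}{3} = - \frac{3847247}{140754}$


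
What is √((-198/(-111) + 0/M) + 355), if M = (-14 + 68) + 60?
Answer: √488437/37 ≈ 18.889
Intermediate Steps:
M = 114 (M = 54 + 60 = 114)
√((-198/(-111) + 0/M) + 355) = √((-198/(-111) + 0/114) + 355) = √((-198*(-1/111) + 0*(1/114)) + 355) = √((66/37 + 0) + 355) = √(66/37 + 355) = √(13201/37) = √488437/37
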